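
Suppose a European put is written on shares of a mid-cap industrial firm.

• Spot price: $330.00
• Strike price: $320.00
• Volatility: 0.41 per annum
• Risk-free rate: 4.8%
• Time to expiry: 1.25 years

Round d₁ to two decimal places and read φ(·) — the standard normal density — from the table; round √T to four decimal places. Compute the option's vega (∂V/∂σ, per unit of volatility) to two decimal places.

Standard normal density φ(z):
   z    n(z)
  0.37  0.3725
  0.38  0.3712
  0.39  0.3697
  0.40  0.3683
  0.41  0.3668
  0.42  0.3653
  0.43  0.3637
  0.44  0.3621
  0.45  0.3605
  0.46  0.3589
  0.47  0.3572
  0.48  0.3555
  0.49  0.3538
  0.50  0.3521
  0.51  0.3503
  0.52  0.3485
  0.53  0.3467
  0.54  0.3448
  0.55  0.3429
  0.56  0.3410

σ√T = 0.41 × 1.1180 = 0.4584
d₁ = [ln(330/320) + (0.048 + 0.41²/2)·1.25] / 0.4584 = [0.0308 + 0.1651] / 0.4584 = 0.4272 which rounds to 0.43
√T = √1.25 = 1.1180
φ(d₁) = φ(0.43) = 0.3637
vega = S·φ(d₁)·√T = 330·0.3637·1.1180 = 134.1835

134.18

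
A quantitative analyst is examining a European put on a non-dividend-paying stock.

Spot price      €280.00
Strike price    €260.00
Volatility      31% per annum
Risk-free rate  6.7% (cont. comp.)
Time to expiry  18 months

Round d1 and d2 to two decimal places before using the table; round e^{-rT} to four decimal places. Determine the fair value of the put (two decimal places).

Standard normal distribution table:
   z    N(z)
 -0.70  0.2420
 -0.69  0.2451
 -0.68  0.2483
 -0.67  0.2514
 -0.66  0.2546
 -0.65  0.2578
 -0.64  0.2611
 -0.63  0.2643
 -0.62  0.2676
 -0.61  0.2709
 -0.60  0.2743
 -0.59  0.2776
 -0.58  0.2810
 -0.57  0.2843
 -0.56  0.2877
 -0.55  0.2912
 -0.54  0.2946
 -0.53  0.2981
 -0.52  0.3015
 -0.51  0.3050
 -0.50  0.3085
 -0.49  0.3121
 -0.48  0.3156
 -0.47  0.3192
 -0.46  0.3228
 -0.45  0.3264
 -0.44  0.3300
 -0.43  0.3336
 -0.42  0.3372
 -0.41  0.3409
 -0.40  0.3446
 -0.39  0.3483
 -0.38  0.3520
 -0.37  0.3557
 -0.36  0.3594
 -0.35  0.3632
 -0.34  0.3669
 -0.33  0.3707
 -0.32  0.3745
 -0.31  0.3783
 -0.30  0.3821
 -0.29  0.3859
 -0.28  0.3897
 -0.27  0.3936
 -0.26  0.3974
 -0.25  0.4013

€20.37

σ√T = 0.31·√1.5 = 0.3797
ln(S/K) + (r + σ²/2)T = ln(280/260) + (0.067 + 0.31²/2)·1.5 = 0.0741 + 0.1726 = 0.2467
d₁ = 0.2467 / 0.3797 = 0.6497 ⇒ 0.65
d₂ = d₁ − σ√T = 0.6497 − 0.3797 = 0.2701 ⇒ 0.27
e^(−rT) = e^(−0.067·1.5) = 0.9044
P = 260·0.9044·N(-0.27) − 280·N(-0.65) = 260·0.9044·0.3936 − 280·0.2578 = 92.5527 − 72.1840 = 20.3687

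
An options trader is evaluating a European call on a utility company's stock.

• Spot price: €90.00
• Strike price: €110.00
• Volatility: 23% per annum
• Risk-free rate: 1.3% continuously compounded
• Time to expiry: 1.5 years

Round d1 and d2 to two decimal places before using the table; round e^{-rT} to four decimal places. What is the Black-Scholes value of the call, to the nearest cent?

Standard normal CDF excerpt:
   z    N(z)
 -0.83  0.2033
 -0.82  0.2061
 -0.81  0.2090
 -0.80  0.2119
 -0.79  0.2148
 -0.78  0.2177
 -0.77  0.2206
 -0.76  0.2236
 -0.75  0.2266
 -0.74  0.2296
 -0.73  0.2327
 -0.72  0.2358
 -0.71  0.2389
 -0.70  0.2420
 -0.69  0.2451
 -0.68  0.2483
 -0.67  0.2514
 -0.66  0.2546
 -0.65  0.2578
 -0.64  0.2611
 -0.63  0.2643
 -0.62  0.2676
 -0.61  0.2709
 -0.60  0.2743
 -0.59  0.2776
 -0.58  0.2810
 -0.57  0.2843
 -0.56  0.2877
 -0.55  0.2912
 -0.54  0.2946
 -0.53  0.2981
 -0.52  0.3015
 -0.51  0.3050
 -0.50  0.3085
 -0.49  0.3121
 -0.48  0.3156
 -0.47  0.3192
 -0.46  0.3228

σ√T = 0.23·√1.5 = 0.2817
d₁ = [ln(90/110) + (0.013 + 0.23²/2)·1.5] / 0.2817 = [-0.2007 + 0.0592] / 0.2817 = -0.5023 ≈ -0.50
d₂ = d₁ − σ√T = -0.5023 − 0.2817 = -0.7840 ≈ -0.78
exp(−rT) = exp(−0.013·1.5) = 0.9807
N(d₁) = N(-0.50) = 0.3085;  N(d₂) = N(-0.78) = 0.2177
C = 90·0.3085 − 110·0.9807·0.2177 = 27.7650 − 23.4848 = 4.2802

€4.28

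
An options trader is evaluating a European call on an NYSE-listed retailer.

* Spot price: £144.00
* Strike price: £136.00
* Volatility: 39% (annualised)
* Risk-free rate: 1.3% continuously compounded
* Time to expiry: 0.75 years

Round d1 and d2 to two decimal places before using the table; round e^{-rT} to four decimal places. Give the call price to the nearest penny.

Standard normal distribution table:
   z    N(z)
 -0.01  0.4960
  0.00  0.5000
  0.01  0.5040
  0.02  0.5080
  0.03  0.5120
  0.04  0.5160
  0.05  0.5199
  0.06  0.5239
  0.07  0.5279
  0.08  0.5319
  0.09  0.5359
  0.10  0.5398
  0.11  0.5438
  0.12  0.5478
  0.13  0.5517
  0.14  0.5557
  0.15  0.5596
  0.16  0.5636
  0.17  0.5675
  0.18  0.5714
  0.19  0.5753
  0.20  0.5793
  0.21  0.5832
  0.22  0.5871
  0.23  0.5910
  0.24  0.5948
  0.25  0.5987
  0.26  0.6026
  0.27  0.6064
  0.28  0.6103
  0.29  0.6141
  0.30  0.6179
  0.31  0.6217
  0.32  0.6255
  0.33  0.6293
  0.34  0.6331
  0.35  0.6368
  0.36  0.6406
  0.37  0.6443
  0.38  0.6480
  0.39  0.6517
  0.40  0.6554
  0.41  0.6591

£23.82

σ√T = 0.39·√0.75 = 0.3377
d₁ = [ln(144/136) + (0.013 + 0.39²/2)·0.75] / 0.3377 = [0.0572 + 0.0668] / 0.3377 = 0.3670 which rounds to 0.37
d₂ = d₁ − σ√T = 0.3670 − 0.3377 = 0.0292 which rounds to 0.03
e^(−rT) = e^(−0.013·0.75) = 0.9903
N(d₁) = N(0.37) = 0.6443;  N(d₂) = N(0.03) = 0.5120
C = 144·0.6443 − 136·0.9903·0.5120 = 92.7792 − 68.9566 = 23.8226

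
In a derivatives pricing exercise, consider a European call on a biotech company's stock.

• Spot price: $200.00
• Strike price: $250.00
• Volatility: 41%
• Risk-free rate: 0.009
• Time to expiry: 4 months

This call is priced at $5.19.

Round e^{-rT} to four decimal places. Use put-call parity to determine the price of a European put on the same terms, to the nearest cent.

e^(−rT) = e^(−0.009·0.3333) = 0.9970
Put-call parity: C − P = S − K·e^(−rT) = 200 − 250·0.9970 = 200 − 249.2500 = -49.2500
P = C − (C − P) = 5.19 − (-49.2500) = 54.4400

$54.44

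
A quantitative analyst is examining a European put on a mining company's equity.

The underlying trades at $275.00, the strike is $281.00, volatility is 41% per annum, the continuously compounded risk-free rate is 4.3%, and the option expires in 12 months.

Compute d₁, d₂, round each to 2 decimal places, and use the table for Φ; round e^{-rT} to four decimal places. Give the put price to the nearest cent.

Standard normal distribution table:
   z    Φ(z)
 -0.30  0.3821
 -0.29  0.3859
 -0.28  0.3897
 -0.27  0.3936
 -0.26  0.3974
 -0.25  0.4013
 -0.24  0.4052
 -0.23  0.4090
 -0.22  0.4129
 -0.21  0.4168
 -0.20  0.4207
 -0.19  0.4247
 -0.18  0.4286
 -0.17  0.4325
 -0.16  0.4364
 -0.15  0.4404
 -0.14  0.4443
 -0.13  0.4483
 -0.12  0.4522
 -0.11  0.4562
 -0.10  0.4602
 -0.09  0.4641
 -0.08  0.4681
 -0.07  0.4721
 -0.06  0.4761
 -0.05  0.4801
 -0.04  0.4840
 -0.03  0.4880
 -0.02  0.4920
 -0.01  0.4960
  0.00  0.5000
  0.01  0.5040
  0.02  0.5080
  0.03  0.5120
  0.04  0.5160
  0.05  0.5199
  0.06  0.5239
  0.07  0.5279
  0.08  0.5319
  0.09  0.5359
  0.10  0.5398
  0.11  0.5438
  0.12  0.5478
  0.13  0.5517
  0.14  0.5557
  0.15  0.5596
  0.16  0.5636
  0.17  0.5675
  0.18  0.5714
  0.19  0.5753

$41.34

T = 1;  σ√T = 0.4100
d₁ = [ln(275/281) + (0.043 + 0.41²/2)·1] / 0.4100 = [-0.0216 + 0.1270] / 0.4100 = 0.2572 ≈ 0.26
d₂ = d₁ − σ√T = 0.2572 − 0.4100 = -0.1528 ≈ -0.15
e^(−rT) = e^(−0.043·1) = 0.9579
P = 281·0.9579·N(0.15) − 275·N(-0.26) = 281·0.9579·0.5596 − 275·0.3974 = 150.6275 − 109.2850 = 41.3425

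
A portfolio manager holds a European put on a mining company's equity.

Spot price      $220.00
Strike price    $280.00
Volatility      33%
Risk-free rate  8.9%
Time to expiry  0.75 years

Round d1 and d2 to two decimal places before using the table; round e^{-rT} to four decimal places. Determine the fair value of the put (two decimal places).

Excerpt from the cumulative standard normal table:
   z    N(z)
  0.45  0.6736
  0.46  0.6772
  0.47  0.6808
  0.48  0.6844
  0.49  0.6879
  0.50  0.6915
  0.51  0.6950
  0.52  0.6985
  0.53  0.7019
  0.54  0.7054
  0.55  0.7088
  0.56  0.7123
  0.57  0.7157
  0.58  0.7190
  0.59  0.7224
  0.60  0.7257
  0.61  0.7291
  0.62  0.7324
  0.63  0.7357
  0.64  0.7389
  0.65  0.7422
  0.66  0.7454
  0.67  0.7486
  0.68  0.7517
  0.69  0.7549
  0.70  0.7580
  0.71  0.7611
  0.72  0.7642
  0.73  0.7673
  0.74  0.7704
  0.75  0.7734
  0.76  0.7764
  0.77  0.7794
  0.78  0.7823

σ√T = 0.33·√0.75 = 0.2858
d₁ = [ln(220/280) + (0.089 + 0.33²/2)·0.75] / 0.2858 = [-0.2412 + 0.1076] / 0.2858 = -0.4674 → -0.47
d₂ = d₁ − σ√T = -0.4674 − 0.2858 = -0.7532 → -0.75
exp(−rT) = exp(−0.089·0.75) = 0.9354
P = 280·0.9354·N(0.75) − 220·N(0.47) = 280·0.9354·0.7734 − 220·0.6808 = 202.5627 − 149.7760 = 52.7867

$52.79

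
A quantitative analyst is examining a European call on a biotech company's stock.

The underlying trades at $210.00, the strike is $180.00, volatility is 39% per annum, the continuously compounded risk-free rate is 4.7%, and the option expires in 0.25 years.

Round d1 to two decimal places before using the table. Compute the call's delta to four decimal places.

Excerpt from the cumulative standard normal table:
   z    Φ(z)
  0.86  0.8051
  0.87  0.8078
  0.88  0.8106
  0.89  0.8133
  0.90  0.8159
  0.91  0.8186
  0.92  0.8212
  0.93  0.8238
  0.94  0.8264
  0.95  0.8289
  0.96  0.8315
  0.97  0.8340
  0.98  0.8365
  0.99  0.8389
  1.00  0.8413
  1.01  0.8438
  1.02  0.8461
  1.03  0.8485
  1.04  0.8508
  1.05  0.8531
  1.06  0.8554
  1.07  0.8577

0.8289

T = 0.25;  σ√T = 0.1950
ln(S/K) + (r + σ²/2)T = ln(210/180) + (0.047 + 0.39²/2)·0.25 = 0.1542 + 0.0308 = 0.1849
d₁ = 0.1849 / 0.1950 = 0.9483 → 0.95
N(d₁) = N(0.95) = 0.8289
Δ_call = N(d₁) = 0.8289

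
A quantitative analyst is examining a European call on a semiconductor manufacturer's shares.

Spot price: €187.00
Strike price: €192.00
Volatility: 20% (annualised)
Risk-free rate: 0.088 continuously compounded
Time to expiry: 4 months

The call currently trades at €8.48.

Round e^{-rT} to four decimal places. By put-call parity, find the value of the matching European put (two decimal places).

e^(−rT) = e^(−0.088·0.3333) = 0.9711
Put-call parity: C − P = S − K·e^(−rT) = 187 − 192·0.9711 = 187 − 186.4512 = 0.5488
P = C − (C − P) = 8.48 − (0.5488) = 7.9312

€7.93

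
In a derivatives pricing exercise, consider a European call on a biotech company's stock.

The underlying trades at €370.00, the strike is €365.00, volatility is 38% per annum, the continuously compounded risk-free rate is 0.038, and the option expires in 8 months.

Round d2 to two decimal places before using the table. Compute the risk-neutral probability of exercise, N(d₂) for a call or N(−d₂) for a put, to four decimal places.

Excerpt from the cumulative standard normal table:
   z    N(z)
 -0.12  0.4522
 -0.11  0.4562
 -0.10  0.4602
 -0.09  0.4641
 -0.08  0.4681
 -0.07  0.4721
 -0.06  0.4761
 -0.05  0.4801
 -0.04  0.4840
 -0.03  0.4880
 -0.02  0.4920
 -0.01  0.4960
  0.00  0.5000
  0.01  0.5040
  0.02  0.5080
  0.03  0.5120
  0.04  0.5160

T = 0.6667;  σ√T = 0.3103
d₁ = [ln(370/365) + (0.038 + 0.38²/2)·0.6667] / 0.3103 = [0.0136 + 0.0735] / 0.3103 = 0.2806 which rounds to 0.28
d₂ = d₁ − σ√T = 0.2806 − 0.3103 = -0.0296 which rounds to -0.03
Pr(exercise) under Q = N(d₂) = 0.4880

0.4880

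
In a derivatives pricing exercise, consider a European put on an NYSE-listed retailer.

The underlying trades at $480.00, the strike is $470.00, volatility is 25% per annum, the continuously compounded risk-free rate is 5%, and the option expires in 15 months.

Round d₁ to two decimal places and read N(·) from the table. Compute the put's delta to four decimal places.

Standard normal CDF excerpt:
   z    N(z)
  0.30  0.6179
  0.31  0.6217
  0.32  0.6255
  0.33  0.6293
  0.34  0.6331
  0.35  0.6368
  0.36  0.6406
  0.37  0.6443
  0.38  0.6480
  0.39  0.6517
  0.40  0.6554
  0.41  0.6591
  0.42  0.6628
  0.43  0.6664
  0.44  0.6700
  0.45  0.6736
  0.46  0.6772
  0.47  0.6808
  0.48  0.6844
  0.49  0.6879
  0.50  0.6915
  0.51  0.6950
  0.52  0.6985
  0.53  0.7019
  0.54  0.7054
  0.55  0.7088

T = 1.25;  σ√T = 0.2795
d₁ = [ln(480/470) + (0.05 + 0.25²/2)·1.25] / 0.2795 = [0.0211 + 0.1016] / 0.2795 = 0.4387 ⇒ 0.44
N(d₁) = N(0.44) = 0.6700
Δ_put = N(d₁) − 1 = 0.6700 − 1 = -0.3300

-0.3300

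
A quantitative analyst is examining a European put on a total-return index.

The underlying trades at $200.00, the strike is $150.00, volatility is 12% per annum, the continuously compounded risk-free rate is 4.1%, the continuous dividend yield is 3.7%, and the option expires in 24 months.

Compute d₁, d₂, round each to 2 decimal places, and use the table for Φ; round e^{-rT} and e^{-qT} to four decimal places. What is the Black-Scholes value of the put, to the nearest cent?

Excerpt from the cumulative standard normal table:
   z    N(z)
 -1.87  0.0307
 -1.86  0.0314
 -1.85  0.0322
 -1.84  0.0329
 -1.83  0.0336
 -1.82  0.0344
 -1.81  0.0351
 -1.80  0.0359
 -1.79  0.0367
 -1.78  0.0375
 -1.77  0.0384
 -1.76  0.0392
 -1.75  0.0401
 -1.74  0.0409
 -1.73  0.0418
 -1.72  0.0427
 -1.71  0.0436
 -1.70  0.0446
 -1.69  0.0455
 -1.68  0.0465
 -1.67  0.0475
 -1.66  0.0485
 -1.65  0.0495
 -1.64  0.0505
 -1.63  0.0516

$0.46

T = 2;  σ√T = 0.1697
d₁ = [ln(200/150) + (0.041 − 0.037 + 0.12²/2)·2] / 0.1697 = [0.2877 + 0.0224] / 0.1697 = 1.8272 ≈ 1.83
d₂ = d₁ − σ√T = 1.8272 − 0.1697 = 1.6575 ≈ 1.66
exp(−qT) = exp(−0.037·2) = 0.9287;  exp(−rT) = exp(−0.041·2) = 0.9213
N(−d₂) = N(-1.66) = 0.0485;  N(−d₁) = N(-1.83) = 0.0336
P = 150·0.9213·0.0485 − 200·0.9287·0.0336 = 6.7025 − 6.2409 = 0.4616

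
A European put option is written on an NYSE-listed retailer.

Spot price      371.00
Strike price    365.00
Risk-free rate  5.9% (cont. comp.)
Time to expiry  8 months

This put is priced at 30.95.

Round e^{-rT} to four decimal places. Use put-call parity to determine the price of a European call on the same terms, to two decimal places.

exp(−rT) = exp(−0.059·0.6667) = 0.9614
Put-call parity: C − P = S − K·e^(−rT) = 371 − 365·0.9614 = 371 − 350.9110 = 20.0890
C = P + (C − P) = 30.95 + (20.0890) = 51.0390

51.04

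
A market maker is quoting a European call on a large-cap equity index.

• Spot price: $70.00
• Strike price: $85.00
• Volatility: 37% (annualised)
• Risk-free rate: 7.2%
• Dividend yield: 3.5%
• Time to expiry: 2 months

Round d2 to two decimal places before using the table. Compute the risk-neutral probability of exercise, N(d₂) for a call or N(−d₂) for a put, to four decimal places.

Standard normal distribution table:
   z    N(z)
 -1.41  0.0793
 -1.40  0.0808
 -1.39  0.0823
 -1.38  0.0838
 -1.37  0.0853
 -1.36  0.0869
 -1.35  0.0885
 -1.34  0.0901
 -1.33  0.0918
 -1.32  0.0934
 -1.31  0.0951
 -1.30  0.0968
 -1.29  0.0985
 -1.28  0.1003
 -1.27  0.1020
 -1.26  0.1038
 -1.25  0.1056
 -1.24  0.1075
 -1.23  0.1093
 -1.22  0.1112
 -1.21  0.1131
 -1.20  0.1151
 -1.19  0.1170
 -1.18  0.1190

σ√T = 0.37 × 0.4082 = 0.1511
ln(S/K) + (r − q + σ²/2)T = ln(70/85) + (0.072 − 0.035 + 0.37²/2)·0.1667 = -0.1942 + 0.0176 = -0.1766
d₁ = -0.1766 / 0.1511 = -1.1690 → -1.17
d₂ = d₁ − σ√T = -1.1690 − 0.1511 = -1.3201 → -1.32
Risk-neutral Pr[S_T > K] = N(d₂) = N(-1.32) = 0.0934

0.0934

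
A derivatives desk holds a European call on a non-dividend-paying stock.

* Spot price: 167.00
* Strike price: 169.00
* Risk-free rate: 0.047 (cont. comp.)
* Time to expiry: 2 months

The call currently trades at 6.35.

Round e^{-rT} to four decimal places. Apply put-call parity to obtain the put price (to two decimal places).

7.03

e^(−rT) = e^(−0.047·0.1667) = 0.9922
Put-call parity: C − P = S − K·e^(−rT) = 167 − 169·0.9922 = 167 − 167.6818 = -0.6818
P = C − (C − P) = 6.35 − (-0.6818) = 7.0318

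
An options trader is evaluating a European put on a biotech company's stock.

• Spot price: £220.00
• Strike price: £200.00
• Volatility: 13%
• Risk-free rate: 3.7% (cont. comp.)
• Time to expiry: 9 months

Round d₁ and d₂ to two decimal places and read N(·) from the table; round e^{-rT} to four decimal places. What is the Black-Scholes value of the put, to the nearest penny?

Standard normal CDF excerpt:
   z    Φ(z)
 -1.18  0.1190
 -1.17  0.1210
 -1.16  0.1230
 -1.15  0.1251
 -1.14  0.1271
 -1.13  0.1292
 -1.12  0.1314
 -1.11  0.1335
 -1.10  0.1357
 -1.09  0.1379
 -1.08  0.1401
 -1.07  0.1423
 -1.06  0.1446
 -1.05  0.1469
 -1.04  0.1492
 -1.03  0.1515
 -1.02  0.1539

σ√T = 0.13 × 0.8660 = 0.1126
d₁ = [ln(220/200) + (0.037 + ½·0.13²)·0.75] / (σ√T) = (0.0953 + 0.0341) / 0.1126 = 1.1494 → 1.15
d₂ = 1.1494 − 0.1126 = 1.0368 → 1.04
e^(−rT) = e^(−0.037·0.75) = 0.9726
N(−d₂) = N(-1.04) = 0.1492;  N(−d₁) = N(-1.15) = 0.1251
P = 200·0.9726·0.1492 − 220·0.1251 = 29.0224 − 27.5220 = 1.5004

£1.50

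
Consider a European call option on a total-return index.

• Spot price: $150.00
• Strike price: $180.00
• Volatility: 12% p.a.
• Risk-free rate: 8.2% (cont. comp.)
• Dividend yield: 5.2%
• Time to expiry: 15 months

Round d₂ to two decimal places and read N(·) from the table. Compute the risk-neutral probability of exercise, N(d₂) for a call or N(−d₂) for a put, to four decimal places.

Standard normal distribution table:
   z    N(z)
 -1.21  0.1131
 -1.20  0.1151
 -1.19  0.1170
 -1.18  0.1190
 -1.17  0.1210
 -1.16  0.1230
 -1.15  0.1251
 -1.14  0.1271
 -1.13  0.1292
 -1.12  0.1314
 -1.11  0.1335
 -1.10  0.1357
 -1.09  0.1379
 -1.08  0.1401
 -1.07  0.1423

0.1251

T = 1.25;  σ√T = 0.1342
ln(S/K) + (r − q + σ²/2)T = ln(150/180) + (0.082 − 0.052 + 0.12²/2)·1.25 = -0.1823 + 0.0465 = -0.1358
d₁ = -0.1358 / 0.1342 = -1.0124 which rounds to -1.01
d₂ = d₁ − σ√T = -1.0124 − 0.1342 = -1.1465 which rounds to -1.15
Risk-neutral Pr[S_T > K] = N(d₂) = N(-1.15) = 0.1251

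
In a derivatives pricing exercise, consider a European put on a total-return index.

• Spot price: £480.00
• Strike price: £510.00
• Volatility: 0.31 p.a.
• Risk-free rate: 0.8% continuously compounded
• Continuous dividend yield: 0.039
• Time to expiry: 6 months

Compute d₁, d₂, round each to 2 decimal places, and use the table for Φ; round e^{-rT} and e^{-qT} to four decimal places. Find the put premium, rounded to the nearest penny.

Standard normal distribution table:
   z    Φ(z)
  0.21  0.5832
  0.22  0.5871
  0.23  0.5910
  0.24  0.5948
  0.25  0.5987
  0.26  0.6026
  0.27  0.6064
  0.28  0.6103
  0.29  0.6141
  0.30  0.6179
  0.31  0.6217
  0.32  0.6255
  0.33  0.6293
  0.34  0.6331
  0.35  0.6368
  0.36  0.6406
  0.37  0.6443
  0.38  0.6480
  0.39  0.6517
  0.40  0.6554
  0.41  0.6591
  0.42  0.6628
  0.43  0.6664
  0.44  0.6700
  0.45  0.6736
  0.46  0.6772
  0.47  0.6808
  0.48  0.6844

£64.00

T = 0.5;  σ√T = 0.2192
d₁ = [ln(480/510) + (0.008 − 0.039 + 0.31²/2)·0.5] / 0.2192 = [-0.0606 + 0.0085] / 0.2192 = -0.2377 ≈ -0.24
d₂ = d₁ − σ√T = -0.2377 − 0.2192 = -0.4569 ≈ -0.46
e^(−qT) = e^(−0.039·0.5) = 0.9807;  e^(−rT) = e^(−0.008·0.5) = 0.9960
N(−d₂) = N(0.46) = 0.6772;  N(−d₁) = N(0.24) = 0.5948
P = 510·0.9960·0.6772 − 480·0.9807·0.5948 = 343.9905 − 279.9938 = 63.9967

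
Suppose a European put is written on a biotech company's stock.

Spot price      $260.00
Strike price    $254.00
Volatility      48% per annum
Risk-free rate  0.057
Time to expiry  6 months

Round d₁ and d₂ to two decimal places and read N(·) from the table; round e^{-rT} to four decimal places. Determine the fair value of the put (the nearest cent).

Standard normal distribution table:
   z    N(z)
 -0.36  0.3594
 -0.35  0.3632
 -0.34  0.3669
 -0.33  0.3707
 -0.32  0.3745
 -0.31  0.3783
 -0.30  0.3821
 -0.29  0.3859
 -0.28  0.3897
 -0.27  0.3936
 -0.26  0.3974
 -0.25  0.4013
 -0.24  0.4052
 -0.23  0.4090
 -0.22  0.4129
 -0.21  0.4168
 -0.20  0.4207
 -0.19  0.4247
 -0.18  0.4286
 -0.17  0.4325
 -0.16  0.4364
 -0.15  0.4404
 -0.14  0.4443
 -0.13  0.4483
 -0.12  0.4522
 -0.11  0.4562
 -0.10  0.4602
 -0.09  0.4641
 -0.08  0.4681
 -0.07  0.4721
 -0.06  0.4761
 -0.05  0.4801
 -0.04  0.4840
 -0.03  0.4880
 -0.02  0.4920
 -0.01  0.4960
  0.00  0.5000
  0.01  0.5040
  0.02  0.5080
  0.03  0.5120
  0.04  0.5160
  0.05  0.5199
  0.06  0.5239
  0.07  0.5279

$28.04

σ√T = 0.48·√0.5 = 0.3394
d₁ = [ln(260/254) + (0.057 + 0.48²/2)·0.5] / 0.3394 = [0.0233 + 0.0861] / 0.3394 = 0.3225 ⇒ 0.32
d₂ = d₁ − σ√T = 0.3225 − 0.3394 = -0.0169 ⇒ -0.02
e^(−rT) = e^(−0.057·0.5) = 0.9719
P = 254·0.9719·N(0.02) − 260·N(-0.32) = 254·0.9719·0.5080 − 260·0.3745 = 125.4062 − 97.3700 = 28.0362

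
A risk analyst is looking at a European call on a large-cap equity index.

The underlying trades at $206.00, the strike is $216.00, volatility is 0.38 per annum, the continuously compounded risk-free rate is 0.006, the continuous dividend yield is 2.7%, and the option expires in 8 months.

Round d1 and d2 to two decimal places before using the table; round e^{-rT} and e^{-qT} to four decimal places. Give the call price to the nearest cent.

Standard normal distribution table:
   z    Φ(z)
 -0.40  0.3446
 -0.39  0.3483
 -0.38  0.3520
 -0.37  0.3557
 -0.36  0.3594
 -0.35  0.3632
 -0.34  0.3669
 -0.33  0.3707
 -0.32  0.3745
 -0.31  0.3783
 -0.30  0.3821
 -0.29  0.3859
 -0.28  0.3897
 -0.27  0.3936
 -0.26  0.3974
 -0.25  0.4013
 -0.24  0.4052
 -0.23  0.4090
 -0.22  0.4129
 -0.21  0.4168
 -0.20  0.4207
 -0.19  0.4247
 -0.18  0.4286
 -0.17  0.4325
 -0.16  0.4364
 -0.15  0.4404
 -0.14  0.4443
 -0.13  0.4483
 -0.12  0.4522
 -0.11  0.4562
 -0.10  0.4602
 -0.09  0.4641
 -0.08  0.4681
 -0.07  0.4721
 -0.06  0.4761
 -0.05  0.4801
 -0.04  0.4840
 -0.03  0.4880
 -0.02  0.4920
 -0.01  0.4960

$19.79

σ√T = 0.38 × 0.8165 = 0.3103
d₁ = [ln(206/216) + (0.006 − 0.027 + 0.38²/2)·0.6667] / 0.3103 = [-0.0474 + 0.0341] / 0.3103 = -0.0428 ⇒ -0.04
d₂ = d₁ − σ√T = -0.0428 − 0.3103 = -0.3530 ⇒ -0.35
e^(−qT) = e^(−0.027·0.6667) = 0.9822;  e^(−rT) = e^(−0.006·0.6667) = 0.9960
N(d₁) = N(-0.04) = 0.4840;  N(d₂) = N(-0.35) = 0.3632
C = 206·0.9822·0.4840 − 216·0.9960·0.3632 = 97.9293 − 78.1374 = 19.7919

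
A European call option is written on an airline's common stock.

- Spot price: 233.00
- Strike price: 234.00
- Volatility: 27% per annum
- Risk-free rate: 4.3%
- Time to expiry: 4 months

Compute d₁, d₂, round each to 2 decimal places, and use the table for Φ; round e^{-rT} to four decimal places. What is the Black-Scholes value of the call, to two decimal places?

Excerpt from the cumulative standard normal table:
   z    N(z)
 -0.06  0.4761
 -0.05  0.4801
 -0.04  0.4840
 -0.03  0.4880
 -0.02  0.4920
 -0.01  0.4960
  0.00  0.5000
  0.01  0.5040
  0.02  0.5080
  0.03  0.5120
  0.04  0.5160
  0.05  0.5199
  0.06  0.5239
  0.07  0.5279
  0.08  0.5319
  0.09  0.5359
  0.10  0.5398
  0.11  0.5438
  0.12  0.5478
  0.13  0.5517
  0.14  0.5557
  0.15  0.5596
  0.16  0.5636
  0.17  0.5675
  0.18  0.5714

T = 0.3333;  σ√T = 0.1559
d₁ = [ln(233/234) + (0.043 + 0.27²/2)·0.3333] / 0.1559 = [-0.0043 + 0.0265] / 0.1559 = 0.1424 ≈ 0.14
d₂ = d₁ − σ√T = 0.1424 − 0.1559 = -0.0135 ≈ -0.01
exp(−rT) = exp(−0.043·0.3333) = 0.9858
N(d₁) = N(0.14) = 0.5557;  N(d₂) = N(-0.01) = 0.4960
C = 233·0.5557 − 234·0.9858·0.4960 = 129.4781 − 114.4159 = 15.0622

15.06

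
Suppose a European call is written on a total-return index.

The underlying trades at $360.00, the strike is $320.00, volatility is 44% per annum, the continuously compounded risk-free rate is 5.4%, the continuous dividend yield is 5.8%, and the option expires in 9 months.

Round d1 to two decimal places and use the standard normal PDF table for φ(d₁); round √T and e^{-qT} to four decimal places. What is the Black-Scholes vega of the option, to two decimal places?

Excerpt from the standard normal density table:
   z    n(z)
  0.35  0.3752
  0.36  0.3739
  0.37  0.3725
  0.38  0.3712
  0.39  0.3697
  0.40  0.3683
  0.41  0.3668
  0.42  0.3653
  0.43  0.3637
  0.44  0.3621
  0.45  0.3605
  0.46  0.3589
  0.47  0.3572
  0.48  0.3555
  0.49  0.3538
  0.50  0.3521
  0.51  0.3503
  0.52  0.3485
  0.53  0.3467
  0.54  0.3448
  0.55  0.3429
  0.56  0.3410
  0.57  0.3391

T = 0.75;  σ√T = 0.3811
d₁ = [ln(360/320) + (0.054 − 0.058 + 0.44²/2)·0.75] / 0.3811 = [0.1178 + 0.0696] / 0.3811 = 0.4918 → 0.49
√T = √0.75 = 0.8660
φ(d₁) = φ(0.49) = 0.3538
e^(−qT) = e^(−0.058·0.75) = 0.9574
vega = S·e^(−qT)·φ(d₁)·√T = 360·0.9574·0.3538·0.8660 = 105.6019

105.60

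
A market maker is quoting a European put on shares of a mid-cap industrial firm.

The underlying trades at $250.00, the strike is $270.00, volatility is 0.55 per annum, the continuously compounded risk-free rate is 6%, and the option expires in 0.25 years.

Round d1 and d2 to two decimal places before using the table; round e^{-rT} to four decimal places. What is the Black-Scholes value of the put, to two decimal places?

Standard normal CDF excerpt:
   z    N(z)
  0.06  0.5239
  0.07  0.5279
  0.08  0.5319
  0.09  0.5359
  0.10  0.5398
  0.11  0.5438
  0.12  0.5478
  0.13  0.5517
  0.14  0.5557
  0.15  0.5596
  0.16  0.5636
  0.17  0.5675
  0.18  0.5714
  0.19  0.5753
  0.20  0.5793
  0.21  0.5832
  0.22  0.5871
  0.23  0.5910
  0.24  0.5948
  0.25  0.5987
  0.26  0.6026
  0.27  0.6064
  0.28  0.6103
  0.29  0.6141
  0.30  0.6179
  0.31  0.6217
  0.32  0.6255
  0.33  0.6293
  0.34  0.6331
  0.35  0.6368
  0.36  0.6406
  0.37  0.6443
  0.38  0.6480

$36.41

σ√T = 0.55 × 0.5000 = 0.2750
d₁ = [ln(250/270) + (0.06 + 0.55²/2)·0.25] / 0.2750 = [-0.0770 + 0.0528] / 0.2750 = -0.0878 ⇒ -0.09
d₂ = d₁ − σ√T = -0.0878 − 0.2750 = -0.3628 ⇒ -0.36
exp(−rT) = exp(−0.06·0.25) = 0.9851
N(−d₂) = N(0.36) = 0.6406;  N(−d₁) = N(0.09) = 0.5359
P = 270·0.9851·0.6406 − 250·0.5359 = 170.3849 − 133.9750 = 36.4099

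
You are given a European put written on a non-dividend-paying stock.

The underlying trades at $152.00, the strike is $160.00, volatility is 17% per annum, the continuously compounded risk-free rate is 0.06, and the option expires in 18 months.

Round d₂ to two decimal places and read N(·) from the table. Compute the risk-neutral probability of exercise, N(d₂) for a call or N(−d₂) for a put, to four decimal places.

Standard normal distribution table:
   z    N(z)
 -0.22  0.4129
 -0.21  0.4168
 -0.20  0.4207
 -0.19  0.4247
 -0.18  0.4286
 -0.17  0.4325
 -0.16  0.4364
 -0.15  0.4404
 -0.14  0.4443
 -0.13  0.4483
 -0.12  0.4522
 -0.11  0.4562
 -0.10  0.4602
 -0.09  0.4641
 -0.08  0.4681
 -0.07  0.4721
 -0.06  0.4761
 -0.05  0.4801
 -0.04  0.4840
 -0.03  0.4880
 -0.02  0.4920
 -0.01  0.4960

0.4681

T = 1.5;  σ√T = 0.2082
d₁ = [ln(152/160) + (0.06 + 0.17²/2)·1.5] / 0.2082 = [-0.0513 + 0.1117] / 0.2082 = 0.2900 ⇒ 0.29
d₂ = d₁ − σ√T = 0.2900 − 0.2082 = 0.0818 ⇒ 0.08
Risk-neutral Pr[S_T < K] = N(−d₂) = N(-0.08) = 0.4681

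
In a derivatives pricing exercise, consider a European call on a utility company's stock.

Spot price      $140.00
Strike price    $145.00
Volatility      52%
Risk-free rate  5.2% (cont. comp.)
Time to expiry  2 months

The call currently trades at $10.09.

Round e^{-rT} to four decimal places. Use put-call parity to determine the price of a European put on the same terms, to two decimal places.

e^(−rT) = e^(−0.052·0.1667) = 0.9914
Put-call parity: C − P = S − K·e^(−rT) = 140 − 145·0.9914 = 140 − 143.7530 = -3.7530
P = C − (C − P) = 10.09 − (-3.7530) = 13.8430

$13.84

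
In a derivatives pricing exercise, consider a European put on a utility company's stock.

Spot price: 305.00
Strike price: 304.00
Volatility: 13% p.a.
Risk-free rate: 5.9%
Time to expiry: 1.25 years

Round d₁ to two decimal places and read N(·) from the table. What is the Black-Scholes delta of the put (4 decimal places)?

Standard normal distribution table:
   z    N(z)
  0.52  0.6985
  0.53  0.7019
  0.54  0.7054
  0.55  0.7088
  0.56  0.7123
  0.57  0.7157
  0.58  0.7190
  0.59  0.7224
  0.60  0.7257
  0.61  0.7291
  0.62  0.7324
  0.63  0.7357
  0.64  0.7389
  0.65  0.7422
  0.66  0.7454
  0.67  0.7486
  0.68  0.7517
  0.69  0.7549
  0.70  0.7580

σ√T = 0.13 × 1.1180 = 0.1453
ln(S/K) + (r + σ²/2)T = ln(305/304) + (0.059 + 0.13²/2)·1.25 = 0.0033 + 0.0843 = 0.0876
d₁ = 0.0876 / 0.1453 = 0.6027 → 0.60
N(d₁) = N(0.60) = 0.7257
Δ_put = N(d₁) − 1 = 0.7257 − 1 = -0.2743

-0.2743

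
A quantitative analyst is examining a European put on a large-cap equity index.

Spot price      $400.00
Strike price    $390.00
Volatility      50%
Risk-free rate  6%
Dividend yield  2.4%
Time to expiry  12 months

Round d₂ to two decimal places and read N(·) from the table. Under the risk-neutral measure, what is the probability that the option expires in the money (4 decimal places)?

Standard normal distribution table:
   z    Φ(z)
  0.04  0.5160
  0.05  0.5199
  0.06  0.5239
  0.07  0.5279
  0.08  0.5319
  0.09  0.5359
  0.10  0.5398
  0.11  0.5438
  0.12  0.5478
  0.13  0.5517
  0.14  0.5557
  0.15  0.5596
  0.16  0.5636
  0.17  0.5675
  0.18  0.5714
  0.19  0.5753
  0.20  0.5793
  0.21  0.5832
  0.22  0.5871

σ√T = 0.5 × 1.0000 = 0.5000
d₁ = [ln(400/390) + (0.06 − 0.024 + 0.5²/2)·1] / 0.5000 = [0.0253 + 0.1610] / 0.5000 = 0.3726 which rounds to 0.37
d₂ = d₁ − σ√T = 0.3726 − 0.5000 = -0.1274 which rounds to -0.13
Pr(exercise) under Q = N(−d₂) = N(0.13) = 0.5517

0.5517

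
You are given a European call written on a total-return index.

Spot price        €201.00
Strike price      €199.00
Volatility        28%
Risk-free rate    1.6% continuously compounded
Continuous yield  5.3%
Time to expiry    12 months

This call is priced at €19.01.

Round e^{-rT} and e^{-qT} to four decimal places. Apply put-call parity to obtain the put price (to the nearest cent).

e^(−qT) = e^(−0.053·1) = 0.9484;  e^(−rT) = e^(−0.016·1) = 0.9841
Put-call parity: C − P = S·e^(−qT) − K·e^(−rT) = 201·0.9484 − 199·0.9841 = 190.6284 − 195.8359 = -5.2075
P = C − (C − P) = 19.01 − (-5.2075) = 24.2175

€24.22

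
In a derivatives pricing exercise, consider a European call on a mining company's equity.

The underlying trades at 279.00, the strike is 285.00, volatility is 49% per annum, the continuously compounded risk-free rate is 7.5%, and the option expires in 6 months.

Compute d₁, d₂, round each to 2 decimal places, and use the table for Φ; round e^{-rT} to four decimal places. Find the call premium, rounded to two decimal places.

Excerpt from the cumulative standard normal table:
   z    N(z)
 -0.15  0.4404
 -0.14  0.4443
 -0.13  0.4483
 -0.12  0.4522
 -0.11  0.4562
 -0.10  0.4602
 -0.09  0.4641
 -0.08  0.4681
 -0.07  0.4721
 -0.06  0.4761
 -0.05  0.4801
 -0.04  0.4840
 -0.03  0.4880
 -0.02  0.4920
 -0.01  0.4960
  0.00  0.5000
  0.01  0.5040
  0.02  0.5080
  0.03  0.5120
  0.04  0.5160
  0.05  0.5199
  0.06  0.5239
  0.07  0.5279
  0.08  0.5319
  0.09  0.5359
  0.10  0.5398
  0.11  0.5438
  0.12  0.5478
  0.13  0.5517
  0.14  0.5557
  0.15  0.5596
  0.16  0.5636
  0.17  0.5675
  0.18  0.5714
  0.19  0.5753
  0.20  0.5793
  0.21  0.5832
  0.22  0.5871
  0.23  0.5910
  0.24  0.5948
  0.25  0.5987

σ√T = 0.49 × 0.7071 = 0.3465
d₁ = [ln(279/285) + (0.075 + 0.49²/2)·0.5] / 0.3465 = [-0.0213 + 0.0975] / 0.3465 = 0.2201 ⇒ 0.22
d₂ = d₁ − σ√T = 0.2201 − 0.3465 = -0.1264 ⇒ -0.13
exp(−rT) = exp(−0.075·0.5) = 0.9632
N(d₁) = N(0.22) = 0.5871;  N(d₂) = N(-0.13) = 0.4483
C = 279·0.5871 − 285·0.9632·0.4483 = 163.8009 − 123.0637 = 40.7372

40.74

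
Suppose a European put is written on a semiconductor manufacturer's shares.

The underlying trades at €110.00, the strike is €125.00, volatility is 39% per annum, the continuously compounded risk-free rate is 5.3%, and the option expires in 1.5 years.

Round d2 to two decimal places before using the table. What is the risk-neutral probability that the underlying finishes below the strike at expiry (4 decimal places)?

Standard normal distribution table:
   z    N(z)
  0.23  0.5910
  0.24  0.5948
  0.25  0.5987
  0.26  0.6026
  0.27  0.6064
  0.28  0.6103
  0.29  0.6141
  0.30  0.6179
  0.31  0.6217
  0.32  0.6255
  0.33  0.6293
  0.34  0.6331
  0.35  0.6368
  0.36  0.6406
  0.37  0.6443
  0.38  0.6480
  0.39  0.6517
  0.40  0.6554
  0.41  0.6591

0.6331

T = 1.5;  σ√T = 0.4777
d₁ = [ln(110/125) + (0.053 + 0.39²/2)·1.5] / 0.4777 = [-0.1278 + 0.1936] / 0.4777 = 0.1376 → 0.14
d₂ = d₁ − σ√T = 0.1376 − 0.4777 = -0.3400 → -0.34
Pr(exercise) under Q = N(−d₂) = N(0.34) = 0.6331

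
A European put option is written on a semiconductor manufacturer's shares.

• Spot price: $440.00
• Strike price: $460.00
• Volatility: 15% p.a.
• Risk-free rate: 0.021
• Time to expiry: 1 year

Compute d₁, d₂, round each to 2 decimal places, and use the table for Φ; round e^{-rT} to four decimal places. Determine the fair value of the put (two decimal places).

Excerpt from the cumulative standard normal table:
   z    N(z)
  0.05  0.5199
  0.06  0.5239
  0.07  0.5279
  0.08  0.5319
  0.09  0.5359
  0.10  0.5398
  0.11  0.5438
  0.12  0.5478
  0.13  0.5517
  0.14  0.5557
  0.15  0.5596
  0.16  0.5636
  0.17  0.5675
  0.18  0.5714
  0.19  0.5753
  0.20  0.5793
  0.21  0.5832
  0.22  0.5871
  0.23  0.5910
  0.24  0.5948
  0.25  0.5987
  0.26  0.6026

σ√T = 0.15 × 1.0000 = 0.1500
ln(S/K) + (r + σ²/2)T = ln(440/460) + (0.021 + 0.15²/2)·1 = -0.0445 + 0.0323 = -0.0122
d₁ = -0.0122 / 0.1500 = -0.0813 ≈ -0.08
d₂ = d₁ − σ√T = -0.0813 − 0.1500 = -0.2313 ≈ -0.23
exp(−rT) = exp(−0.021·1) = 0.9792
N(−d₂) = N(0.23) = 0.5910;  N(−d₁) = N(0.08) = 0.5319
P = 460·0.9792·0.5910 − 440·0.5319 = 266.2053 − 234.0360 = 32.1693

$32.17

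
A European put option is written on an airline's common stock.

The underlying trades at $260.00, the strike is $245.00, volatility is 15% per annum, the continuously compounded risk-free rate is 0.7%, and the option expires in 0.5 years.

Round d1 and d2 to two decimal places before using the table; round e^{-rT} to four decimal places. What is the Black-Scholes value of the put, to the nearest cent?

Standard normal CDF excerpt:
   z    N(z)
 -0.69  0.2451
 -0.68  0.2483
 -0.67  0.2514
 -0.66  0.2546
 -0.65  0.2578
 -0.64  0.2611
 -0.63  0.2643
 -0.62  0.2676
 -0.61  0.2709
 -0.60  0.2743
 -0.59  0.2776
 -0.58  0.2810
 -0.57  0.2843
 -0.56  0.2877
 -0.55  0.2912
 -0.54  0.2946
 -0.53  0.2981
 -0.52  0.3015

σ√T = 0.15 × 0.7071 = 0.1061
d₁ = [ln(260/245) + (0.007 + 0.15²/2)·0.5] / 0.1061 = [0.0594 + 0.0091] / 0.1061 = 0.6463 which rounds to 0.65
d₂ = d₁ − σ√T = 0.6463 − 0.1061 = 0.5402 which rounds to 0.54
e^(−rT) = e^(−0.007·0.5) = 0.9965
N(−d₂) = N(-0.54) = 0.2946;  N(−d₁) = N(-0.65) = 0.2578
P = 245·0.9965·0.2946 − 260·0.2578 = 71.9244 − 67.0280 = 4.8964

$4.90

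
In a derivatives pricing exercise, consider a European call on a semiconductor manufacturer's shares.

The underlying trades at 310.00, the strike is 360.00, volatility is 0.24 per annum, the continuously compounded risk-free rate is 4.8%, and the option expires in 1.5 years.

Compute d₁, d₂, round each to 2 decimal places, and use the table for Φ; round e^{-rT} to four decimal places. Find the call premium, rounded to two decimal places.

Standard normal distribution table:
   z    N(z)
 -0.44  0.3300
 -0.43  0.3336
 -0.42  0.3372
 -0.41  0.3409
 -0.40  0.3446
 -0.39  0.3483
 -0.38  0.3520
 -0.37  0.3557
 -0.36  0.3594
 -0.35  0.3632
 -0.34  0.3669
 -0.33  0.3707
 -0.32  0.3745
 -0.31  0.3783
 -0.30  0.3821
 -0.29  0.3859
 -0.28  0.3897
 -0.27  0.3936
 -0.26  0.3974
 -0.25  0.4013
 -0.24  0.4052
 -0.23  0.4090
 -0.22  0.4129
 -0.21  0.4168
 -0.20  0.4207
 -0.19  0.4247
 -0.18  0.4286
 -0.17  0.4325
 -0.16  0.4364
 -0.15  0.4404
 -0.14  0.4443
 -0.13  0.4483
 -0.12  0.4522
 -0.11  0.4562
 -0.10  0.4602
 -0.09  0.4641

25.99

T = 1.5;  σ√T = 0.2939
d₁ = [ln(310/360) + (0.048 + ½·0.24²)·1.5] / (σ√T) = (-0.1495 + 0.1152) / 0.2939 = -0.1168 ⇒ -0.12
d₂ = -0.1168 − 0.2939 = -0.4107 ⇒ -0.41
exp(−rT) = exp(−0.048·1.5) = 0.9305
C = 310·N(-0.12) − 360·0.9305·N(-0.41) = 310·0.4522 − 360·0.9305·0.3409 = 140.1820 − 114.1947 = 25.9873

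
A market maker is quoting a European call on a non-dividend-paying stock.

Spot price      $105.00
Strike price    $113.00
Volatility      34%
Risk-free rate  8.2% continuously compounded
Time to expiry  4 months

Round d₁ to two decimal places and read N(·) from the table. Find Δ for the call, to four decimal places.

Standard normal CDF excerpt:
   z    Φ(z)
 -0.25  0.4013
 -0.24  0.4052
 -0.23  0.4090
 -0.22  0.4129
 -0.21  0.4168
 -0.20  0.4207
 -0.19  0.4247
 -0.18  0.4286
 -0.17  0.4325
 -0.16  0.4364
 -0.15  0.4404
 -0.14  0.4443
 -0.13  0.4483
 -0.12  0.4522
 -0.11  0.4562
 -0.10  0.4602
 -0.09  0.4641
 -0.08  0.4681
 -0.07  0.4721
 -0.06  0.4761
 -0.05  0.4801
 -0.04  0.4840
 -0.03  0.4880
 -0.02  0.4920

σ√T = 0.34·√0.3333 = 0.1963
d₁ = [ln(105/113) + (0.082 + 0.34²/2)·0.3333] / 0.1963 = [-0.0734 + 0.0466] / 0.1963 = -0.1367 ⇒ -0.14
N(d₁) = N(-0.14) = 0.4443
Δ_call = N(d₁) = 0.4443

0.4443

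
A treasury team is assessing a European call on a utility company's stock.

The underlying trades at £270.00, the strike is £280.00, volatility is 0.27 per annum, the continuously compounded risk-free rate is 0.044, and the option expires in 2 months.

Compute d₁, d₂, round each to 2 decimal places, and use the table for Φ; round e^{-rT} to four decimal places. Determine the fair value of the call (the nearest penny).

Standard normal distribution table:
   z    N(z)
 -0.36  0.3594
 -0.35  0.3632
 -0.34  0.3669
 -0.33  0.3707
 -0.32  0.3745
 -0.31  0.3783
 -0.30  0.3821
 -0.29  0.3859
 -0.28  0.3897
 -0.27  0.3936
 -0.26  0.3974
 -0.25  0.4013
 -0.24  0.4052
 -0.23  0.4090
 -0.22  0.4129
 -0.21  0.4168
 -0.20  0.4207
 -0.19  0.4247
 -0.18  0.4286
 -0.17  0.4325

σ√T = 0.27 × 0.4082 = 0.1102
d₁ = [ln(270/280) + (0.044 + ½·0.27²)·0.1667] / (σ√T) = (-0.0364 + 0.0134) / 0.1102 = -0.2083 ≈ -0.21
d₂ = -0.2083 − 0.1102 = -0.3185 ≈ -0.32
exp(−rT) = exp(−0.044·0.1667) = 0.9927
N(d₁) = N(-0.21) = 0.4168;  N(d₂) = N(-0.32) = 0.3745
C = 270·0.4168 − 280·0.9927·0.3745 = 112.5360 − 104.0945 = 8.4415

£8.44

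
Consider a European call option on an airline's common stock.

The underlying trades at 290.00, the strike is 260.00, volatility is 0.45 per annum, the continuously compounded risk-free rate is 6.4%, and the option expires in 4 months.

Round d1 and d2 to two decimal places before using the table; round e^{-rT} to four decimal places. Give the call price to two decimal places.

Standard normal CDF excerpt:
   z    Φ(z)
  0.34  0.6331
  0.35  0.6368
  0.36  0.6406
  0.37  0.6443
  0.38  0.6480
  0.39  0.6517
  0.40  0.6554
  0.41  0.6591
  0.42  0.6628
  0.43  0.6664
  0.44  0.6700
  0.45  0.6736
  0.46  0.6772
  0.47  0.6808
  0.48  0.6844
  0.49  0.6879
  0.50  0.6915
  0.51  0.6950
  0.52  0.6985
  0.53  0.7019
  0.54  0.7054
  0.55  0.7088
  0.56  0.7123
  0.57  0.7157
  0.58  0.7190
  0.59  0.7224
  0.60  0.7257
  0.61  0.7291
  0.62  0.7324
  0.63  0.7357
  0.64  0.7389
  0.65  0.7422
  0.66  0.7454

T = 0.3333;  σ√T = 0.2598
ln(S/K) + (r + σ²/2)T = ln(290/260) + (0.064 + 0.45²/2)·0.3333 = 0.1092 + 0.0551 = 0.1643
d₁ = 0.1643 / 0.2598 = 0.6323 ⇒ 0.63
d₂ = d₁ − σ√T = 0.6323 − 0.2598 = 0.3725 ⇒ 0.37
e^(−rT) = e^(−0.064·0.3333) = 0.9789
N(d₁) = N(0.63) = 0.7357;  N(d₂) = N(0.37) = 0.6443
C = 290·0.7357 − 260·0.9789·0.6443 = 213.3530 − 163.9834 = 49.3696

49.37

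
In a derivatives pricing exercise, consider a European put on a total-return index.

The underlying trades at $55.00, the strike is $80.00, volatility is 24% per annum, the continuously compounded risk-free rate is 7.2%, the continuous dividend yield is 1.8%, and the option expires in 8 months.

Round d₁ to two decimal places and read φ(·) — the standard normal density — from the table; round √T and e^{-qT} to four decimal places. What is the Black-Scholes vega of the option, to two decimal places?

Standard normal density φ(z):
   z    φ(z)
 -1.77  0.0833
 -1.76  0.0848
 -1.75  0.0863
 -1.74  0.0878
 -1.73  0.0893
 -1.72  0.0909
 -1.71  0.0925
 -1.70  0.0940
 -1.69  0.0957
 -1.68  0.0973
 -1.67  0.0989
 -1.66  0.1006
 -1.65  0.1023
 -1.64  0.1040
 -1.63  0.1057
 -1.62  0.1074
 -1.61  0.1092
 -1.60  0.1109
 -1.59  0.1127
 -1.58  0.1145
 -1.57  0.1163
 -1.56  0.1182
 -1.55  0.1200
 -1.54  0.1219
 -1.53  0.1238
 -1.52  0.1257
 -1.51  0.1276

σ√T = 0.24 × 0.8165 = 0.1960
ln(S/K) + (r − q + σ²/2)T = ln(55/80) + (0.072 − 0.018 + 0.24²/2)·0.6667 = -0.3747 + 0.0552 = -0.3195
d₁ = -0.3195 / 0.1960 = -1.6304 ⇒ -1.63
√T = √0.6667 = 0.8165
φ(d₁) = φ(-1.63) = 0.1057
e^(−qT) = e^(−0.018·0.6667) = 0.9881
vega = S·e^(−qT)·φ(d₁)·√T = 55·0.9881·0.1057·0.8165 = 4.6902

4.69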